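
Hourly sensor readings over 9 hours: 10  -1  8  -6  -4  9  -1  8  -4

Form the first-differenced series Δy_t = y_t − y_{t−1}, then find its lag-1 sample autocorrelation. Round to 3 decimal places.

First differences Δy: -11, 9, -14, 2, 13, -10, 9, -12
Mean of differences = -1.7500
Numerator Σ(Δy_t−Δȳ)(Δy_{t+1}−Δȳ) = -542.3125
Denominator Σ(Δy_t−Δȳ)² = 871.5000
r_1(Δy) = -542.3125 / 871.5000 = -0.622

-0.622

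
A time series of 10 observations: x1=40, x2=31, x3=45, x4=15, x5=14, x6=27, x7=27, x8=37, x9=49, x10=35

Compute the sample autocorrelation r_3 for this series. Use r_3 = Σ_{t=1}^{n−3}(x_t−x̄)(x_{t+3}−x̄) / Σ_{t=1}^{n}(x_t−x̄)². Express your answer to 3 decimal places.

-0.236

Mean x̄ = (40 + 31 + 45 + 15 + 14 + 27 + 27 + 37 + 49 + 35)/10 = 32.0000
Numerator Σ_{t=1}^{7}(x_t−x̄)(x_{t+3}−x̄) = -288.0000
Denominator Σ(x_t−x̄)² = 1220.0000
r_3 = -288.0000 / 1220.0000 = -0.236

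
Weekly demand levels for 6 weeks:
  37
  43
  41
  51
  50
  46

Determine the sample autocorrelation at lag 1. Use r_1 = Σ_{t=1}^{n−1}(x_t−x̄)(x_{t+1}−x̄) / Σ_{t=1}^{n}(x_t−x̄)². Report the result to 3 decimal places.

Mean x̄ = (37 + 43 + 41 + 51 + 50 + 46)/6 = 44.6667
Σ(x_t−x̄)(x_{t+1}−x̄) = (12.7778) + (6.1111) + (-23.2222) + (33.7778) + (7.1111) = 36.5556
Denominator Σ(x_t−x̄)² = 145.3333
r_1 = 36.5556 / 145.3333 = 0.252

0.252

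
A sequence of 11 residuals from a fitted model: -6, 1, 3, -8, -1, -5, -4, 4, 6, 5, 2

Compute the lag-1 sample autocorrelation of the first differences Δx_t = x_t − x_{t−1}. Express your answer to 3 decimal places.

First differences Δx: 7, 2, -11, 7, -4, 1, 8, 2, -1, -3
Mean of differences = 0.8000
Numerator Σ(Δx_t−Δx̄)(Δx_{t+1}−Δx̄) = -95.8400
Denominator Σ(Δx_t−Δx̄)² = 311.6000
r_1(Δx) = -95.8400 / 311.6000 = -0.308

-0.308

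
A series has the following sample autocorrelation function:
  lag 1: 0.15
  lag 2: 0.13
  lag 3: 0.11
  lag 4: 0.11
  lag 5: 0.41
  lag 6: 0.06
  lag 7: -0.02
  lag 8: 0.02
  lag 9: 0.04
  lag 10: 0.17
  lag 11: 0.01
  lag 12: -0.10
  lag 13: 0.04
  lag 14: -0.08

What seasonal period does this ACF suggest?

The largest autocorrelation is r_5 = 0.41, with a weaker echo at lag 10 (0.17); the remaining lags stay at or below 0.15.
The dominant spike at lag 5 indicates a seasonal period of 5.

5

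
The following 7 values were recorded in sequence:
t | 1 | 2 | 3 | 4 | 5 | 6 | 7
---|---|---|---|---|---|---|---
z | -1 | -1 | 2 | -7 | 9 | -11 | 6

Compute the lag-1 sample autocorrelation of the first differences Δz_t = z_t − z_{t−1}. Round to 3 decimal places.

-0.799

First differences Δz: 0, 3, -9, 16, -20, 17
Mean of differences = 1.1667
Numerator Σ(Δz_t−Δz̄)(Δz_{t+1}−Δz̄) = -820.6944
Denominator Σ(Δz_t−Δz̄)² = 1026.8333
r_1(Δz) = -820.6944 / 1026.8333 = -0.799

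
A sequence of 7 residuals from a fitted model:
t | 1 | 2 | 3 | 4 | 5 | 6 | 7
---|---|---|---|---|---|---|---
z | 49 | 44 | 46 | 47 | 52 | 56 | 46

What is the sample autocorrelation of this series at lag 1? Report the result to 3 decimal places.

Mean z̄ = (49 + 44 + 46 + 47 + 52 + 56 + 46)/7 = 48.5714
Σ(z_t−z̄)(z_{t+1}−z̄) = (-1.9592) + (11.7551) + (4.0408) + (-5.3878) + (25.4694) + (-19.1020) = 14.8163
Denominator Σ(z_t−z̄)² = 103.7143
r_1 = 14.8163 / 103.7143 = 0.143

0.143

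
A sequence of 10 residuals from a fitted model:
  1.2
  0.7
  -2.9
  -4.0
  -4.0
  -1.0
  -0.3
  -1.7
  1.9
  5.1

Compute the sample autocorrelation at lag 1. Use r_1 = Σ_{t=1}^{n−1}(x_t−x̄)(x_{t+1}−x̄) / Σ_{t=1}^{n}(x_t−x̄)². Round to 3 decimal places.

0.433

Mean x̄ = (1.2 + 0.7 − 2.9 − 4.0 − 4.0 − 1.0 − 0.3 − 1.7 + 1.9 + 5.1)/10 = -0.5000
Numerator Σ_{t=1}^{9}(x_t−x̄)(x_{t+1}−x̄) = 31.7800
Denominator Σ(x_t−x̄)² = 73.4400
r_1 = 31.7800 / 73.4400 = 0.433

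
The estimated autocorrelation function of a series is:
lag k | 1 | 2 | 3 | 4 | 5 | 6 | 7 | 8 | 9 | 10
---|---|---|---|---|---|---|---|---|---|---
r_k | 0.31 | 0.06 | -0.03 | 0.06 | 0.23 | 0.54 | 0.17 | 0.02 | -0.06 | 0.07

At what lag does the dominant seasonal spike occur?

6

The largest autocorrelation is r_6 = 0.54; the remaining lags stay at or below 0.31. The elevated value at lag 1 (0.31), dropping to 0.06 at lag 2, reflects decaying short-term dependence rather than seasonality.
The dominant spike at lag 6 indicates a seasonal period of 6.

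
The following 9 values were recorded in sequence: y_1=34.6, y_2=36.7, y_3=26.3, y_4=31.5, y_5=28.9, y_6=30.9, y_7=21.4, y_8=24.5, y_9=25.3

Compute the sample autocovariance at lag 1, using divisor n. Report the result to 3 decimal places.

5.696

Mean ȳ = (34.6 + 36.7 + 26.3 + 31.5 + 28.9 + 30.9 + 21.4 + 24.5 + 25.3)/9 = 28.9000
Σ_{t=1}^{8}(y_t−ȳ)(y_{t+1}−ȳ) = 51.2600
γ_1 = 51.2600 / 9 = 5.696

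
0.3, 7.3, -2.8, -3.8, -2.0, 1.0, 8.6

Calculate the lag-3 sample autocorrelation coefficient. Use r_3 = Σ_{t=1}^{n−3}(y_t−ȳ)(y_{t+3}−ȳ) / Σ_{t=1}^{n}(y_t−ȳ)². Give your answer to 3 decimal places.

-0.355

Mean ȳ = (0.3 + 7.3 − 2.8 − 3.8 − 2.0 + 1.0 + 8.6)/7 = 1.2286
Σ(y_t−ȳ)(y_{t+3}−ȳ) = (4.6694) + (-19.6020) + (0.9208) + (-37.0678) = -51.0796
Denominator Σ(y_t−ȳ)² = 144.0543
r_3 = -51.0796 / 144.0543 = -0.355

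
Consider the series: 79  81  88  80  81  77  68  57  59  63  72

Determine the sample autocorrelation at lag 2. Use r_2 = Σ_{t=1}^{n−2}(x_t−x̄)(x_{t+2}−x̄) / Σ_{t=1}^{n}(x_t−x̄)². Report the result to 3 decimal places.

0.421

Mean x̄ = (79 + 81 + 88 + 80 + 81 + 77 + 68 + 57 + 59 + 63 + 72)/11 = 73.1818
Numerator Σ_{t=1}^{9}(x_t−x̄)(x_{t+2}−x̄) = 434.1157
Denominator Σ(x_t−x̄)² = 1031.6364
r_2 = 434.1157 / 1031.6364 = 0.421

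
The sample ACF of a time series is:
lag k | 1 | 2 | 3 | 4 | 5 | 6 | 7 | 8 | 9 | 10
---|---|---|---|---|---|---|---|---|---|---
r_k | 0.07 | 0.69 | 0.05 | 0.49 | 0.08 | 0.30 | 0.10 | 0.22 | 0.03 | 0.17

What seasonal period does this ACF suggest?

The largest autocorrelation is r_2 = 0.69, with weaker echoes at lags 4 (0.49), 6 (0.30), 8 (0.22) and 10 (0.17); the remaining lags stay at or below 0.10.
The dominant spike at lag 2 indicates a seasonal period of 2.

2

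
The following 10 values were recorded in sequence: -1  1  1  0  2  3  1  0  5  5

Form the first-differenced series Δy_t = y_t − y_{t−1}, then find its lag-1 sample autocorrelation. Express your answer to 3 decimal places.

-0.225

First differences Δy: 2, 0, -1, 2, 1, -2, -1, 5, 0
Mean of differences = 0.6667
Numerator Σ(Δy_t−Δȳ)(Δy_{t+1}−Δȳ) = -8.1111
Denominator Σ(Δy_t−Δȳ)² = 36.0000
r_1(Δy) = -8.1111 / 36.0000 = -0.225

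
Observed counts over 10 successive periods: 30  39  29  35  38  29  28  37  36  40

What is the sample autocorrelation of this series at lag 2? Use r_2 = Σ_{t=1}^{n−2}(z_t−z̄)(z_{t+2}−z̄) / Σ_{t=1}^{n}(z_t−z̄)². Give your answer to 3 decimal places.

Mean z̄ = (30 + 39 + 29 + 35 + 38 + 29 + 28 + 37 + 36 + 40)/10 = 34.1000
Numerator Σ_{t=1}^{8}(z_t−z̄)(z_{t+2}−z̄) = -32.2200
Denominator Σ(z_t−z̄)² = 192.9000
r_2 = -32.2200 / 192.9000 = -0.167

-0.167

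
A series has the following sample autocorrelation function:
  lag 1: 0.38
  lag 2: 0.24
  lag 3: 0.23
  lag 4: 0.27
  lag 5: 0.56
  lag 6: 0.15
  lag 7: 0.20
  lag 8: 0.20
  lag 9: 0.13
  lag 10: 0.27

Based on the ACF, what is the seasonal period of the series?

5

The largest autocorrelation is r_5 = 0.56; the remaining lags stay at or below 0.38. The elevated value at lag 1 (0.38), dropping to 0.24 at lag 2, reflects decaying short-term dependence rather than seasonality.
The dominant spike at lag 5 indicates a seasonal period of 5.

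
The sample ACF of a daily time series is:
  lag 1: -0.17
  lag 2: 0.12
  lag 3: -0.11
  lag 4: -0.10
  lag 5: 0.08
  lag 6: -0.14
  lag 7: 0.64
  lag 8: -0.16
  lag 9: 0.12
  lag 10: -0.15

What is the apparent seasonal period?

The largest autocorrelation is r_7 = 0.64; the remaining lags stay at or below 0.12.
The dominant spike at lag 7 indicates a seasonal period of 7.

7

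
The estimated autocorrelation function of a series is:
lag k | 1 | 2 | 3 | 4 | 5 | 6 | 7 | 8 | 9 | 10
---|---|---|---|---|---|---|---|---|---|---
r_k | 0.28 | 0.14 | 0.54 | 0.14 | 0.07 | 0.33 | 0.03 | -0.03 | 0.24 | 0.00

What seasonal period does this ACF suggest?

The largest autocorrelation is r_3 = 0.54, with a weaker echo at lag 6 (0.33); the remaining lags stay at or below 0.28. The elevated value at lag 1 (0.28), dropping to 0.14 at lag 2, reflects decaying short-term dependence rather than seasonality.
The dominant spike at lag 3 indicates a seasonal period of 3.

3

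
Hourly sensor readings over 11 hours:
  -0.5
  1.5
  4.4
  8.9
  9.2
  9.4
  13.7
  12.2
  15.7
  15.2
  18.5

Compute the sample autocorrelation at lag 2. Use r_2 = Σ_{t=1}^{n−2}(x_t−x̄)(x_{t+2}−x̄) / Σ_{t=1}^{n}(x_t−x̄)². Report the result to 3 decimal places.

0.411

Mean x̄ = (-0.5 + 1.5 + 4.4 + 8.9 + 9.2 + 9.4 + 13.7 + 12.2 + 15.7 + 15.2 + 18.5)/11 = 9.8364
Numerator Σ_{t=1}^{9}(x_t−x̄)(x_{t+2}−x̄) = 150.5092
Denominator Σ(x_t−x̄)² = 366.0855
r_2 = 150.5092 / 366.0855 = 0.411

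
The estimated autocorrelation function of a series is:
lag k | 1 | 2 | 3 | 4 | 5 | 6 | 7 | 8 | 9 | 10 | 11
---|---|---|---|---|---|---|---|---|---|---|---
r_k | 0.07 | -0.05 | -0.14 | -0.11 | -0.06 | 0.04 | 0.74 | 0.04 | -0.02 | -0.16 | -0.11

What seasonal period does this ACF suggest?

The largest autocorrelation is r_7 = 0.74; the remaining lags stay at or below 0.07.
The dominant spike at lag 7 indicates a seasonal period of 7.

7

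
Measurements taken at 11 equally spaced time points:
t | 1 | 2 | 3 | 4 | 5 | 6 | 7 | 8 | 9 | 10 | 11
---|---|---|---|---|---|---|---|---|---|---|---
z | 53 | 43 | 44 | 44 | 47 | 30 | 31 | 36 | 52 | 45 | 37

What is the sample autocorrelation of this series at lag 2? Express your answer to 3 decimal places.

-0.256

Mean z̄ = (53 + 43 + 44 + 44 + 47 + 30 + 31 + 36 + 52 + 45 + 37)/11 = 42.0000
Numerator Σ_{t=1}^{9}(z_t−z̄)(z_{t+2}−z̄) = -151.0000
Denominator Σ(z_t−z̄)² = 590.0000
r_2 = -151.0000 / 590.0000 = -0.256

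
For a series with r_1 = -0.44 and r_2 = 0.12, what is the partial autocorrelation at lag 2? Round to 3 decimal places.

-0.091

φ_{22} = (r_2 − r_1²) / (1 − r_1²)
r_1² = (-0.44)² = 0.1936
Numerator = 0.12 − 0.1936 = -0.0736; denominator = 1 − 0.1936 = 0.8064
φ_{22} = -0.0736 / 0.8064 = -0.091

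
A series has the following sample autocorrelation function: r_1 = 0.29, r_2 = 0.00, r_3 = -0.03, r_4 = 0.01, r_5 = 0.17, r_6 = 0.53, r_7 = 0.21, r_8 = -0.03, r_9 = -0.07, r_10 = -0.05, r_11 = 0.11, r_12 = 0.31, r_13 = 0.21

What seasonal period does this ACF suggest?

6

The largest autocorrelation is r_6 = 0.53, with a weaker echo at lag 12 (0.31); the remaining lags stay at or below 0.29. The elevated value at lag 1 (0.29), dropping to 0.00 at lag 2, reflects decaying short-term dependence rather than seasonality.
The dominant spike at lag 6 indicates a seasonal period of 6.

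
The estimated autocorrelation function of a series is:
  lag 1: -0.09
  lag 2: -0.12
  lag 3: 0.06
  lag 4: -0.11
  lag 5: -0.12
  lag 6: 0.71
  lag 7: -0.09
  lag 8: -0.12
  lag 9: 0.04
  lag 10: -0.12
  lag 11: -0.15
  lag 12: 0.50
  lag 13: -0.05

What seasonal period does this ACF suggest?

The largest autocorrelation is r_6 = 0.71, with a weaker echo at lag 12 (0.50); the remaining lags stay at or below 0.06.
The dominant spike at lag 6 indicates a seasonal period of 6.

6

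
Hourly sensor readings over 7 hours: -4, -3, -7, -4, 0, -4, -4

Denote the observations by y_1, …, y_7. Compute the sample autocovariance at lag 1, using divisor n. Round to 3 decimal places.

Mean ȳ = (-4 − 3 − 7 − 4 + 0 − 4 − 4)/7 = -3.7143
Deviations: -0.2857, 0.7143, -3.2857, -0.2857, 3.7143, -0.2857, -0.2857
Σ_{t=1}^{6}(y_t−ȳ)(y_{t+1}−ȳ) = -3.6531
γ_1 = -3.6531 / 7 = -0.522

-0.522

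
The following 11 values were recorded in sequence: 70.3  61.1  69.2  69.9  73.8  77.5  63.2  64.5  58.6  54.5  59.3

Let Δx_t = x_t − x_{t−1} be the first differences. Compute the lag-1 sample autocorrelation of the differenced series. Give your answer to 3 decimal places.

First differences Δx: -9.2, 8.1, 0.7, 3.9, 3.7, -14.3, 1.3, -5.9, -4.1, 4.8
Mean of differences = -1.1000
Numerator Σ(Δx_t−Δx̄)(Δx_{t+1}−Δx̄) = -134.8200
Denominator Σ(Δx_t−Δx̄)² = 448.3800
r_1(Δx) = -134.8200 / 448.3800 = -0.301

-0.301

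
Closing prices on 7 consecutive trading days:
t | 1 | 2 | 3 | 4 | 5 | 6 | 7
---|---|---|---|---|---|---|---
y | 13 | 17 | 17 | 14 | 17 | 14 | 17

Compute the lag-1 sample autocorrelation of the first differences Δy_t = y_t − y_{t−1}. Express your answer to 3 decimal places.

First differences Δy: 4, 0, -3, 3, -3, 3
Mean of differences = 0.6667
Numerator Σ(Δy_t−Δȳ)(Δy_{t+1}−Δȳ) = -25.4444
Denominator Σ(Δy_t−Δȳ)² = 49.3333
r_1(Δy) = -25.4444 / 49.3333 = -0.516

-0.516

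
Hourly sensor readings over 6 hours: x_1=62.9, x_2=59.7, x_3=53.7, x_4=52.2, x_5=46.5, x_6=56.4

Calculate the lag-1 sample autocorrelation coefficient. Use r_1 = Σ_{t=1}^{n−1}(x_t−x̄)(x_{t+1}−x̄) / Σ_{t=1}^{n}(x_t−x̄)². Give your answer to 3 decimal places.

0.288

Mean x̄ = (62.9 + 59.7 + 53.7 + 52.2 + 46.5 + 56.4)/6 = 55.2333
Deviations from mean: 7.6667, 4.4667, -1.5333, -3.0333, -8.7333, 1.1667
Σ(x_t−x̄)(x_{t+1}−x̄) = (34.2444) + (-6.8489) + (4.6511) + (26.4911) + (-10.1889) = 48.3489
Denominator Σ(x_t−x̄)² = 167.9133
r_1 = 48.3489 / 167.9133 = 0.288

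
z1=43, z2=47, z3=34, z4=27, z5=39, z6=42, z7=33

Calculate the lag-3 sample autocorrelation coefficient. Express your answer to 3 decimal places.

Mean z̄ = (43 + 47 + 34 + 27 + 39 + 42 + 33)/7 = 37.8571
Deviations from mean: 5.1429, 9.1429, -3.8571, -10.8571, 1.1429, 4.1429, -4.8571
Σ(z_t−z̄)(z_{t+3}−z̄) = (-55.8367) + (10.4490) + (-15.9796) + (52.7347) = -8.6327
Denominator Σ(z_t−z̄)² = 284.8571
r_3 = -8.6327 / 284.8571 = -0.030

-0.030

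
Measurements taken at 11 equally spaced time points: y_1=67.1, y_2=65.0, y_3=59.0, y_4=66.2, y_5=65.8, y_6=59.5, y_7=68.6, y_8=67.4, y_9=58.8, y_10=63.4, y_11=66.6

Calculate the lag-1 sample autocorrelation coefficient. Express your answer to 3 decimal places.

Mean ȳ = (67.1 + 65.0 + 59.0 + 66.2 + 65.8 + 59.5 + 68.6 + 67.4 + 58.8 + 63.4 + 66.6)/11 = 64.3091
Numerator Σ_{t=1}^{10}(y_t−ȳ)(y_{t+1}−ȳ) = -37.6046
Denominator Σ(y_t−ȳ)² = 129.7691
r_1 = -37.6046 / 129.7691 = -0.290

-0.290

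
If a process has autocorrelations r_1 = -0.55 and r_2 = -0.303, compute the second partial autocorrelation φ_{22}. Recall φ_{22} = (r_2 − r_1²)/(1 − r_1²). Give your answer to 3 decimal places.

φ_{22} = (r_2 − r_1²) / (1 − r_1²)
r_1² = (-0.55)² = 0.3025
Numerator = -0.303 − 0.3025 = -0.6055; denominator = 1 − 0.3025 = 0.6975
φ_{22} = -0.6055 / 0.6975 = -0.868

-0.868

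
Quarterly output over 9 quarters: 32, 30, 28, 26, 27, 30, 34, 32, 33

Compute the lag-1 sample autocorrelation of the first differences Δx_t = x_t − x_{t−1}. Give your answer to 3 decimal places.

0.250

First differences Δx: -2, -2, -2, 1, 3, 4, -2, 1
Mean of differences = 0.1250
Numerator Σ(Δx_t−Δx̄)(Δx_{t+1}−Δx̄) = 10.7344
Denominator Σ(Δx_t−Δx̄)² = 42.8750
r_1(Δx) = 10.7344 / 42.8750 = 0.250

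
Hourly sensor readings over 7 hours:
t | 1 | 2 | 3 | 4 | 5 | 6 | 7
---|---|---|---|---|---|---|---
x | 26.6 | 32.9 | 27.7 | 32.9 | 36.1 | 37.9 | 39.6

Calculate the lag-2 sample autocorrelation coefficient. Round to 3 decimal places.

0.262

Mean x̄ = (26.6 + 32.9 + 27.7 + 32.9 + 36.1 + 37.9 + 39.6)/7 = 33.3857
Numerator Σ_{t=1}^{5}(x_t−x̄)(x_{t+2}−x̄) = 38.0596
Denominator Σ(x_t−x̄)² = 145.2086
r_2 = 38.0596 / 145.2086 = 0.262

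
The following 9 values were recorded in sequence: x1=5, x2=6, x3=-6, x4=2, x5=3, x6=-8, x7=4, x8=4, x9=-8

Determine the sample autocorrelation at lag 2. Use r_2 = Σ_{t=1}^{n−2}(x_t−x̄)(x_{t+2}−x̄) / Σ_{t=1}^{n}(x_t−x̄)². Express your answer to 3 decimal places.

Mean x̄ = (5 + 6 − 6 + 2 + 3 − 8 + 4 + 4 − 8)/9 = 0.2222
Σ(x_t−x̄)(x_{t+2}−x̄) = (-29.7284) + (10.2716) + (-17.2840) + (-14.6173) + (10.4938) + (-31.0617) + (-31.0617) = -102.9877
Denominator Σ(x_t−x̄)² = 269.5556
r_2 = -102.9877 / 269.5556 = -0.382

-0.382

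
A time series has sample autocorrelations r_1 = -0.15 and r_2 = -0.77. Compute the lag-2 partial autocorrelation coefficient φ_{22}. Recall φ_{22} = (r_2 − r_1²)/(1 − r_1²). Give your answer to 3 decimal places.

φ_{22} = (r_2 − r_1²) / (1 − r_1²)
r_1² = (-0.15)² = 0.0225
Numerator = -0.77 − 0.0225 = -0.7925; denominator = 1 − 0.0225 = 0.9775
φ_{22} = -0.7925 / 0.9775 = -0.811

-0.811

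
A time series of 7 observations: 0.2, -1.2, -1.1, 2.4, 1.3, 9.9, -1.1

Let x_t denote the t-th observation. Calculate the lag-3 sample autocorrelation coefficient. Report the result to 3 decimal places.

Mean x̄ = (0.2 − 1.2 − 1.1 + 2.4 + 1.3 + 9.9 − 1.1)/7 = 1.4857
Numerator Σ_{t=1}^{4}(x_t−x̄)(x_{t+3}−x̄) = -24.7978
Denominator Σ(x_t−x̄)² = 93.9086
r_3 = -24.7978 / 93.9086 = -0.264

-0.264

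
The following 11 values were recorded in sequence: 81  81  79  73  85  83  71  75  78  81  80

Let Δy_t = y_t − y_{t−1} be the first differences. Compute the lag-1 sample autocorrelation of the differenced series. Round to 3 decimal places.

-0.245

First differences Δy: 0, -2, -6, 12, -2, -12, 4, 3, 3, -1
Mean of differences = -0.1000
Numerator Σ(Δy_t−Δȳ)(Δy_{t+1}−Δȳ) = -90.0100
Denominator Σ(Δy_t−Δȳ)² = 366.9000
r_1(Δy) = -90.0100 / 366.9000 = -0.245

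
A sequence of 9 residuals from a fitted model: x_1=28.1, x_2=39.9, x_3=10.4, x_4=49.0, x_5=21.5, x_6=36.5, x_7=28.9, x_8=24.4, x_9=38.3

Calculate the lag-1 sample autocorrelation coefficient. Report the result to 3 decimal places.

-0.804

Mean x̄ = (28.1 + 39.9 + 10.4 + 49.0 + 21.5 + 36.5 + 28.9 + 24.4 + 38.3)/9 = 30.7778
Numerator Σ_{t=1}^{8}(x_t−x̄)(x_{t+1}−x̄) = -850.5416
Denominator Σ(x_t−x̄)² = 1057.2956
r_1 = -850.5416 / 1057.2956 = -0.804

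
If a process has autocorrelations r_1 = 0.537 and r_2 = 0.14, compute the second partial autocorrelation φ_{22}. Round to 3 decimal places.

-0.208

φ_{22} = (r_2 − r_1²) / (1 − r_1²)
r_1² = (0.537)² = 0.288369
Numerator = 0.14 − 0.2884 = -0.1484; denominator = 1 − 0.2884 = 0.7116
φ_{22} = -0.1484 / 0.7116 = -0.208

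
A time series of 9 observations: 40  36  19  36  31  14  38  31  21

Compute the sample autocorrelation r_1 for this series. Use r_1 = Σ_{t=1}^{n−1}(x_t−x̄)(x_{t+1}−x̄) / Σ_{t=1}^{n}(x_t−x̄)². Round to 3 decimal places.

Mean x̄ = (40 + 36 + 19 + 36 + 31 + 14 + 38 + 31 + 21)/9 = 29.5556
Numerator Σ_{t=1}^{8}(x_t−x̄)(x_{t+1}−x̄) = -213.4198
Denominator Σ(x_t−x̄)² = 694.2222
r_1 = -213.4198 / 694.2222 = -0.307

-0.307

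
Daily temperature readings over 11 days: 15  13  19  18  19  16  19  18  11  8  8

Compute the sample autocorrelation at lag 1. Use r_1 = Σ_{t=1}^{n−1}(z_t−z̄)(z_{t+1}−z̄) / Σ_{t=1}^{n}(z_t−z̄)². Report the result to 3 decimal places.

Mean z̄ = (15 + 13 + 19 + 18 + 19 + 16 + 19 + 18 + 11 + 8 + 8)/11 = 14.9091
Numerator Σ_{t=1}^{10}(z_t−z̄)(z_{t+1}−z̄) = 101.5372
Denominator Σ(z_t−z̄)² = 184.9091
r_1 = 101.5372 / 184.9091 = 0.549

0.549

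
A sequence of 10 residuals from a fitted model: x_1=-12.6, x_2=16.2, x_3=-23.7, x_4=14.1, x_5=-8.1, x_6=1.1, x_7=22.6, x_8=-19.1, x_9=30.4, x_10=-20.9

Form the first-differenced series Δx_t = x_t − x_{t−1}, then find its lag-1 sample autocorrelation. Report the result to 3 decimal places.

-0.768

First differences Δx: 28.8, -39.9, 37.8, -22.2, 9.2, 21.5, -41.7, 49.5, -51.3
Mean of differences = -0.9222
Numerator Σ(Δx_t−Δx̄)(Δx_{t+1}−Δx̄) = -8990.7449
Denominator Σ(Δx_t−Δx̄)² = 11703.1956
r_1(Δx) = -8990.7449 / 11703.1956 = -0.768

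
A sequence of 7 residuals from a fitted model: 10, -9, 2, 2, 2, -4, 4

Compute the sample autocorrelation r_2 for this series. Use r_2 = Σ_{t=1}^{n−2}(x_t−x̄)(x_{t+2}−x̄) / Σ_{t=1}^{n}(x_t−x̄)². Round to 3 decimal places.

-0.009

Mean x̄ = (10 − 9 + 2 + 2 + 2 − 4 + 4)/7 = 1.0000
Deviations from mean: 9.0000, -10.0000, 1.0000, 1.0000, 1.0000, -5.0000, 3.0000
Σ(x_t−x̄)(x_{t+2}−x̄) = (9.0000) + (-10.0000) + (1.0000) + (-5.0000) + (3.0000) = -2.0000
Denominator Σ(x_t−x̄)² = 218.0000
r_2 = -2.0000 / 218.0000 = -0.009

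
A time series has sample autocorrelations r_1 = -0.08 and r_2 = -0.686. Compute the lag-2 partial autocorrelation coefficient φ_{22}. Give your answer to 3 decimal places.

φ_{22} = (r_2 − r_1²) / (1 − r_1²)
r_1² = (-0.08)² = 0.0064
Numerator = -0.686 − 0.0064 = -0.6924; denominator = 1 − 0.0064 = 0.9936
φ_{22} = -0.6924 / 0.9936 = -0.697

-0.697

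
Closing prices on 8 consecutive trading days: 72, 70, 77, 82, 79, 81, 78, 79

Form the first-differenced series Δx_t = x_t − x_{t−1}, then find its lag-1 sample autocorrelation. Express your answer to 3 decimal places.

-0.191

First differences Δx: -2, 7, 5, -3, 2, -3, 1
Mean of differences = 1.0000
Numerator Σ(Δx_t−Δx̄)(Δx_{t+1}−Δx̄) = -18.0000
Denominator Σ(Δx_t−Δx̄)² = 94.0000
r_1(Δx) = -18.0000 / 94.0000 = -0.191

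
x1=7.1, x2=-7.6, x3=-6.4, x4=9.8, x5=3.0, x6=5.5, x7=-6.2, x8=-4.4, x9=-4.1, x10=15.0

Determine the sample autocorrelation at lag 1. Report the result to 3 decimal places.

-0.108

Mean x̄ = (7.1 − 7.6 − 6.4 + 9.8 + 3.0 + 5.5 − 6.2 − 4.4 − 4.1 + 15.0)/10 = 1.1700
Numerator Σ_{t=1}^{9}(x_t−x̄)(x_{t+1}−x̄) = -61.6209
Denominator Σ(x_t−x̄)² = 570.3410
r_1 = -61.6209 / 570.3410 = -0.108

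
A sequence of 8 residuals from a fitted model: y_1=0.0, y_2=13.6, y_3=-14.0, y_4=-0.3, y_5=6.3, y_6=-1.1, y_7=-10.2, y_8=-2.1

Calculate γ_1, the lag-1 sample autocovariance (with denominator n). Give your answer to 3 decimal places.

-21.111

Mean ȳ = (0.0 + 13.6 − 14.0 − 0.3 + 6.3 − 1.1 − 10.2 − 2.1)/8 = -0.9750
Deviations: 0.9750, 14.5750, -13.0250, 0.6750, 7.2750, -0.1250, -9.2250, -1.1250
Σ_{t=1}^{7}(y_t−ȳ)(y_{t+1}−ȳ) = -168.8881
γ_1 = -168.8881 / 8 = -21.111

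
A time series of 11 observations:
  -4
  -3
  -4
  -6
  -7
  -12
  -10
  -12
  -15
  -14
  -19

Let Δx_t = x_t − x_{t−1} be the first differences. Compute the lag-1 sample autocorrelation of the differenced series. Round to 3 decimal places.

-0.510

First differences Δx: 1, -1, -2, -1, -5, 2, -2, -3, 1, -5
Mean of differences = -1.5000
Numerator Σ(Δx_t−Δx̄)(Δx_{t+1}−Δx̄) = -26.7500
Denominator Σ(Δx_t−Δx̄)² = 52.5000
r_1(Δx) = -26.7500 / 52.5000 = -0.510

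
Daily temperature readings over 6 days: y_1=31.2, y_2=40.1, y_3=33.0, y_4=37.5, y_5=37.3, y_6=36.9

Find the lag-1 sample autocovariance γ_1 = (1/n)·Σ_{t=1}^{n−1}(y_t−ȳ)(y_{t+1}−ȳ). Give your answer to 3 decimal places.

Mean ȳ = (31.2 + 40.1 + 33.0 + 37.5 + 37.3 + 36.9)/6 = 36.0000
Deviations: -4.8000, 4.1000, -3.0000, 1.5000, 1.3000, 0.9000
Σ_{t=1}^{5}(y_t−ȳ)(y_{t+1}−ȳ) = -33.3600
γ_1 = -33.3600 / 6 = -5.560

-5.560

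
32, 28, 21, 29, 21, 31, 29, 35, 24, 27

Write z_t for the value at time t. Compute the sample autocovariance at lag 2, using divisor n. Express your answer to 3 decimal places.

Mean z̄ = (32 + 28 + 21 + 29 + 21 + 31 + 29 + 35 + 24 + 27)/10 = 27.7000
Σ_{t=1}^{8}(z_t−z̄)(z_{t+2}−z̄) = 26.2200
γ_2 = 26.2200 / 10 = 2.622

2.622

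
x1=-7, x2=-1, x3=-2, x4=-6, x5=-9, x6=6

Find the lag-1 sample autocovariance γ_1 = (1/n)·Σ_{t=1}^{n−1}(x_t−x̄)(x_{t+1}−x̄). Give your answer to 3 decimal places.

-7.671

Mean x̄ = (-7 − 1 − 2 − 6 − 9 + 6)/6 = -3.1667
Deviations: -3.8333, 2.1667, 1.1667, -2.8333, -5.8333, 9.1667
Σ_{t=1}^{5}(x_t−x̄)(x_{t+1}−x̄) = -46.0278
γ_1 = -46.0278 / 6 = -7.671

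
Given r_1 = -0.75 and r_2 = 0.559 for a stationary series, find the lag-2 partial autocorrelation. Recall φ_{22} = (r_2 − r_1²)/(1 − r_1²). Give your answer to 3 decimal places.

φ_{22} = (r_2 − r_1²) / (1 − r_1²)
r_1² = (-0.75)² = 0.5625
Numerator = 0.559 − 0.5625 = -0.0035; denominator = 1 − 0.5625 = 0.4375
φ_{22} = -0.0035 / 0.4375 = -0.008

-0.008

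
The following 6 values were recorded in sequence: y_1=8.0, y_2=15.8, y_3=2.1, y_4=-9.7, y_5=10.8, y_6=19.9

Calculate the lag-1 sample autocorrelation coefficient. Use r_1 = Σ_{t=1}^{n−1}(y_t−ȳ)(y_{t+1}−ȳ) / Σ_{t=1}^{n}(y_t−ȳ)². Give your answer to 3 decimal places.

Mean ȳ = (8.0 + 15.8 + 2.1 − 9.7 + 10.8 + 19.9)/6 = 7.8167
Deviations from mean: 0.1833, 7.9833, -5.7167, -17.5167, 2.9833, 12.0833
Σ(y_t−ȳ)(y_{t+1}−ȳ) = (1.4636) + (-45.6381) + (100.1369) + (-52.2581) + (36.0486) = 39.7531
Denominator Σ(y_t−ȳ)² = 558.1883
r_1 = 39.7531 / 558.1883 = 0.071

0.071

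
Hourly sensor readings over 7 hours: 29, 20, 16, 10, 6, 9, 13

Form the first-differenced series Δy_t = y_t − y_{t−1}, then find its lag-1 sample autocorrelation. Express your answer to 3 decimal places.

First differences Δy: -9, -4, -6, -4, 3, 4
Mean of differences = -2.6667
Numerator Σ(Δy_t−Δȳ)(Δy_{t+1}−Δȳ) = 47.5556
Denominator Σ(Δy_t−Δȳ)² = 131.3333
r_1(Δy) = 47.5556 / 131.3333 = 0.362

0.362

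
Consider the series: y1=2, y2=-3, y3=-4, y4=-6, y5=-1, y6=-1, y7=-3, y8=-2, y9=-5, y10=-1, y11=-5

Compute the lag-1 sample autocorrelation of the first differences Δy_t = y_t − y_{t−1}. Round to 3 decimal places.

First differences Δy: -5, -1, -2, 5, 0, -2, 1, -3, 4, -4
Mean of differences = -0.7000
Numerator Σ(Δy_t−Δȳ)(Δy_{t+1}−Δȳ) = -35.0900
Denominator Σ(Δy_t−Δȳ)² = 96.1000
r_1(Δy) = -35.0900 / 96.1000 = -0.365

-0.365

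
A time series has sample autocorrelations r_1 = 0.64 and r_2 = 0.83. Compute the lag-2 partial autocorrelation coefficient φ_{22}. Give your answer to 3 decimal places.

0.712

φ_{22} = (r_2 − r_1²) / (1 − r_1²)
r_1² = (0.64)² = 0.4096
Numerator = 0.83 − 0.4096 = 0.4204; denominator = 1 − 0.4096 = 0.5904
φ_{22} = 0.4204 / 0.5904 = 0.712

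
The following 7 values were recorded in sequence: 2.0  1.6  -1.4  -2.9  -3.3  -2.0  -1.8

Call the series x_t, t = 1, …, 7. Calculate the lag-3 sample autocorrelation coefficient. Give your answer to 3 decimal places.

-0.380

Mean x̄ = (2.0 + 1.6 − 1.4 − 2.9 − 3.3 − 2.0 − 1.8)/7 = -1.1143
Deviations from mean: 3.1143, 2.7143, -0.2857, -1.7857, -2.1857, -0.8857, -0.6857
Σ(x_t−x̄)(x_{t+3}−x̄) = (-5.5612) + (-5.9327) + (0.2531) + (1.2245) = -10.0163
Denominator Σ(x_t−x̄)² = 26.3686
r_3 = -10.0163 / 26.3686 = -0.380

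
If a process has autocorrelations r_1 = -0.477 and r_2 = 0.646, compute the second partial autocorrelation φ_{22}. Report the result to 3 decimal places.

0.542

φ_{22} = (r_2 − r_1²) / (1 − r_1²)
r_1² = (-0.477)² = 0.227529
Numerator = 0.646 − 0.2275 = 0.4185; denominator = 1 − 0.2275 = 0.7725
φ_{22} = 0.4185 / 0.7725 = 0.542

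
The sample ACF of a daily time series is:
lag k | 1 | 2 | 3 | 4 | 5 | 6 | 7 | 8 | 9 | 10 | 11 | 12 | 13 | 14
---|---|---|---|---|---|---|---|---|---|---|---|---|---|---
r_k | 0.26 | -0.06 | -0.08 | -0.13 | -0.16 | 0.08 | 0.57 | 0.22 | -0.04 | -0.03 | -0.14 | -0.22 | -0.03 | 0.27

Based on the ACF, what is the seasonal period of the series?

The largest autocorrelation is r_7 = 0.57, with a weaker echo at lag 14 (0.27); the remaining lags stay at or below 0.26.
The dominant spike at lag 7 indicates a seasonal period of 7.

7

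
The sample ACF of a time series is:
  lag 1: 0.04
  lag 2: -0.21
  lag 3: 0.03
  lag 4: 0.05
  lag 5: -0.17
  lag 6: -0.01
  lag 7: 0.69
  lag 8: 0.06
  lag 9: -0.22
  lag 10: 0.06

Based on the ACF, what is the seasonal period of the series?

The largest autocorrelation is r_7 = 0.69; the remaining lags stay at or below 0.06.
The dominant spike at lag 7 indicates a seasonal period of 7.

7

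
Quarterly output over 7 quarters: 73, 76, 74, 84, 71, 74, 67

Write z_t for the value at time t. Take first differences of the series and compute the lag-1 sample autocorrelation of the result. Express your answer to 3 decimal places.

-0.656

First differences Δz: 3, -2, 10, -13, 3, -7
Mean of differences = -1.0000
Numerator Σ(Δz_t−Δz̄)(Δz_{t+1}−Δz̄) = -219.0000
Denominator Σ(Δz_t−Δz̄)² = 334.0000
r_1(Δz) = -219.0000 / 334.0000 = -0.656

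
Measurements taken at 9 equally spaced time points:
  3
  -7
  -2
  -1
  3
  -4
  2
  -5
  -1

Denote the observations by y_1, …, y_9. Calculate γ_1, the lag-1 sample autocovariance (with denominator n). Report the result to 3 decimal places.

Mean ȳ = (3 − 7 − 2 − 1 + 3 − 4 + 2 − 5 − 1)/9 = -1.3333
Σ_{t=1}^{8}(y_t−ȳ)(y_{t+1}−ȳ) = -53.4444
γ_1 = -53.4444 / 9 = -5.938

-5.938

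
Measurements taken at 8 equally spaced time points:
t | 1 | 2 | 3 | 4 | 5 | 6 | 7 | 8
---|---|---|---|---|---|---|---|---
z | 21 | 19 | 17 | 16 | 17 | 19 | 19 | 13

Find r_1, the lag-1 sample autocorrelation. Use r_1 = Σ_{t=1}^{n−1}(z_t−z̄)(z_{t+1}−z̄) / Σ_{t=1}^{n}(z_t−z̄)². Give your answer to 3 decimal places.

0.012

Mean z̄ = (21 + 19 + 17 + 16 + 17 + 19 + 19 + 13)/8 = 17.6250
Deviations from mean: 3.3750, 1.3750, -0.6250, -1.6250, -0.6250, 1.3750, 1.3750, -4.6250
Numerator Σ_{t=1}^{7}(z_t−z̄)(z_{t+1}−z̄) = 0.4844
Denominator Σ(z_t−z̄)² = 41.8750
r_1 = 0.4844 / 41.8750 = 0.012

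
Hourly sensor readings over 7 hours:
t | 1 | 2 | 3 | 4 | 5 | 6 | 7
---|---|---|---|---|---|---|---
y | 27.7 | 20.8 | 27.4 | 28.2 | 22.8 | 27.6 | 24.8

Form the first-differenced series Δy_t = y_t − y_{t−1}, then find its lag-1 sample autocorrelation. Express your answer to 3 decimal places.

-0.538

First differences Δy: -6.9, 6.6, 0.8, -5.4, 4.8, -2.8
Mean of differences = -0.4833
Numerator Σ(Δy_t−Δȳ)(Δy_{t+1}−Δȳ) = -80.8869
Denominator Σ(Δy_t−Δȳ)² = 150.4483
r_1(Δy) = -80.8869 / 150.4483 = -0.538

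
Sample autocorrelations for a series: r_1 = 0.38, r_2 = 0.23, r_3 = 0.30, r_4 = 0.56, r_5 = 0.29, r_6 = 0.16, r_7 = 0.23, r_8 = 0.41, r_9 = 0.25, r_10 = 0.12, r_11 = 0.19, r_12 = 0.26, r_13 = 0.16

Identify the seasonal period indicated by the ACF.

4

The largest autocorrelation is r_4 = 0.56, with a weaker echo at lag 8 (0.41); the remaining lags stay at or below 0.38. The elevated value at lag 1 (0.38), dropping to 0.23 at lag 2, reflects decaying short-term dependence rather than seasonality.
The dominant spike at lag 4 indicates a seasonal period of 4.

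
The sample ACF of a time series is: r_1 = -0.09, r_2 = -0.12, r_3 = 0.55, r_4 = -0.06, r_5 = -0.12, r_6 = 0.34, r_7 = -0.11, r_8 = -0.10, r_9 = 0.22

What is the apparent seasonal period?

3

The largest autocorrelation is r_3 = 0.55, with weaker echoes at lags 6 (0.34) and 9 (0.22); the remaining lags stay at or below -0.06.
The dominant spike at lag 3 indicates a seasonal period of 3.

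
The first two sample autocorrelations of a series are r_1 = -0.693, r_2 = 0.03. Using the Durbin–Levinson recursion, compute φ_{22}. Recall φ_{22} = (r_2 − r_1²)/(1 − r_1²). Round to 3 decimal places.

φ_{22} = (r_2 − r_1²) / (1 − r_1²)
r_1² = (-0.693)² = 0.480249
Numerator = 0.03 − 0.4802 = -0.4502; denominator = 1 − 0.4802 = 0.5198
φ_{22} = -0.4502 / 0.5198 = -0.866

-0.866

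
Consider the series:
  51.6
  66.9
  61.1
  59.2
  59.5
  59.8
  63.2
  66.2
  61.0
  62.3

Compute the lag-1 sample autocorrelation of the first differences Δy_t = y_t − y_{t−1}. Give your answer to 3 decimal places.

First differences Δy: 15.3, -5.8, -1.9, 0.3, 0.3, 3.4, 3.0, -5.2, 1.3
Mean of differences = 1.1889
Numerator Σ(Δy_t−Δȳ)(Δy_{t+1}−Δȳ) = -83.7390
Denominator Σ(Δy_t−Δȳ)² = 308.0889
r_1(Δy) = -83.7390 / 308.0889 = -0.272

-0.272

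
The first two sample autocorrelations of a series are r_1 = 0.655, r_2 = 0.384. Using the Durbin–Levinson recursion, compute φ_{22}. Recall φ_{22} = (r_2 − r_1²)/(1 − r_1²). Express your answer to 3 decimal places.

φ_{22} = (r_2 − r_1²) / (1 − r_1²)
r_1² = (0.655)² = 0.429025
Numerator = 0.384 − 0.4290 = -0.0450; denominator = 1 − 0.4290 = 0.5710
φ_{22} = -0.0450 / 0.5710 = -0.079

-0.079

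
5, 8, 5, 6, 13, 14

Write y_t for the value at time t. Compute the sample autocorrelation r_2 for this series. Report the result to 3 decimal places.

Mean ȳ = (5 + 8 + 5 + 6 + 13 + 14)/6 = 8.5000
Deviations from mean: -3.5000, -0.5000, -3.5000, -2.5000, 4.5000, 5.5000
Σ(y_t−ȳ)(y_{t+2}−ȳ) = (12.2500) + (1.2500) + (-15.7500) + (-13.7500) = -16.0000
Denominator Σ(y_t−ȳ)² = 81.5000
r_2 = -16.0000 / 81.5000 = -0.196

-0.196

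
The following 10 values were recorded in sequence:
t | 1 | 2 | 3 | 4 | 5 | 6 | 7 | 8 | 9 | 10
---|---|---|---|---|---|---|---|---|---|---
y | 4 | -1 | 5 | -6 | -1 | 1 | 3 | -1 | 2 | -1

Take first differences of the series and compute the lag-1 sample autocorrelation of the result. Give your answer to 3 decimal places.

-0.669

First differences Δy: -5, 6, -11, 5, 2, 2, -4, 3, -3
Mean of differences = -0.5556
Numerator Σ(Δy_t−Δȳ)(Δy_{t+1}−Δȳ) = -164.6420
Denominator Σ(Δy_t−Δȳ)² = 246.2222
r_1(Δy) = -164.6420 / 246.2222 = -0.669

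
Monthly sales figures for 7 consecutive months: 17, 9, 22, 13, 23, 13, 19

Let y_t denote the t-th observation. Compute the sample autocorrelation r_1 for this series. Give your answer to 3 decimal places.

-0.741

Mean ȳ = (17 + 9 + 22 + 13 + 23 + 13 + 19)/7 = 16.5714
Σ(y_t−ȳ)(y_{t+1}−ȳ) = (-3.2449) + (-41.1020) + (-19.3878) + (-22.9592) + (-22.9592) + (-8.6735) = -118.3265
Denominator Σ(y_t−ȳ)² = 159.7143
r_1 = -118.3265 / 159.7143 = -0.741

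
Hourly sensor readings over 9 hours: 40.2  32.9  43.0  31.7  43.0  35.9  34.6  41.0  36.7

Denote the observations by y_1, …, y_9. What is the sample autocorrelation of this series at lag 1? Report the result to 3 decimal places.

Mean ȳ = (40.2 + 32.9 + 43.0 + 31.7 + 43.0 + 35.9 + 34.6 + 41.0 + 36.7)/9 = 37.6667
Numerator Σ_{t=1}^{8}(y_t−ȳ)(y_{t+1}−ȳ) = -118.5911
Denominator Σ(y_t−ȳ)² = 146.2000
r_1 = -118.5911 / 146.2000 = -0.811

-0.811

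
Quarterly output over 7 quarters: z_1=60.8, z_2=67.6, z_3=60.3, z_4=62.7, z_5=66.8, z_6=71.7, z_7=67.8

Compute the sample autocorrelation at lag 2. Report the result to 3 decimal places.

-0.032

Mean z̄ = (60.8 + 67.6 + 60.3 + 62.7 + 66.8 + 71.7 + 67.8)/7 = 65.3857
Σ(z_t−z̄)(z_{t+2}−z̄) = (23.3216) + (-5.9469) + (-7.1927) + (-16.9584) + (3.4145) = -3.3618
Denominator Σ(z_t−z̄)² = 106.7086
r_2 = -3.3618 / 106.7086 = -0.032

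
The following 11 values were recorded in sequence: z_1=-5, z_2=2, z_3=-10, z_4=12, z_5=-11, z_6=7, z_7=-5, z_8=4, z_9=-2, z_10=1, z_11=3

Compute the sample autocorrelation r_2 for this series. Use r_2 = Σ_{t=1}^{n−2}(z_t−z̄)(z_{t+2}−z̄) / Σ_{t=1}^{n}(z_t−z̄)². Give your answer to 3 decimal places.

0.719

Mean z̄ = (-5 + 2 − 10 + 12 − 11 + 7 − 5 + 4 − 2 + 1 + 3)/11 = -0.3636
Numerator Σ_{t=1}^{9}(z_t−z̄)(z_{t+2}−z̄) = 356.9174
Denominator Σ(z_t−z̄)² = 496.5455
r_2 = 356.9174 / 496.5455 = 0.719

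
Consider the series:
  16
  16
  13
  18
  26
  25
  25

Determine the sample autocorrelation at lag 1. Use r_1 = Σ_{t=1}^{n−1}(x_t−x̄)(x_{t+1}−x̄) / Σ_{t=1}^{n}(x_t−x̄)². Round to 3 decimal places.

Mean x̄ = (16 + 16 + 13 + 18 + 26 + 25 + 25)/7 = 19.8571
Deviations from mean: -3.8571, -3.8571, -6.8571, -1.8571, 6.1429, 5.1429, 5.1429
Numerator Σ_{t=1}^{6}(x_t−x̄)(x_{t+1}−x̄) = 100.6939
Denominator Σ(x_t−x̄)² = 170.8571
r_1 = 100.6939 / 170.8571 = 0.589

0.589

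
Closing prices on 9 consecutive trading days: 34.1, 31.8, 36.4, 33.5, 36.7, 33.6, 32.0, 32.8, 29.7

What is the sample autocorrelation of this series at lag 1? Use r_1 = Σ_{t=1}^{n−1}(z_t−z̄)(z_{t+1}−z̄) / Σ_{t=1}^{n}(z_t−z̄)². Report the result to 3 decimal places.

Mean z̄ = (34.1 + 31.8 + 36.4 + 33.5 + 36.7 + 33.6 + 32.0 + 32.8 + 29.7)/9 = 33.4000
Numerator Σ_{t=1}^{8}(z_t−z̄)(z_{t+1}−z̄) = -1.8500
Denominator Σ(z_t−z̄)² = 39.0000
r_1 = -1.8500 / 39.0000 = -0.047

-0.047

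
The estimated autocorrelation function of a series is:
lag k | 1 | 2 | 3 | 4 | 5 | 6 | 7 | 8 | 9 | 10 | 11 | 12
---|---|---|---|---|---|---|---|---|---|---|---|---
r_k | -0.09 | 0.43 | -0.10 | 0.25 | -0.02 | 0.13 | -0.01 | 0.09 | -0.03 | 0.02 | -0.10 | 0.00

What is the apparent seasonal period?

2

The largest autocorrelation is r_2 = 0.43, with a weaker echo at lag 4 (0.25); the remaining lags stay at or below 0.13.
The dominant spike at lag 2 indicates a seasonal period of 2.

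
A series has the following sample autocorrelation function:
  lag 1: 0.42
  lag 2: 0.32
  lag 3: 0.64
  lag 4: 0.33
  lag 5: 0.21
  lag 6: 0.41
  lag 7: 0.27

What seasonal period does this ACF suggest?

3

The largest autocorrelation is r_3 = 0.64; the remaining lags stay at or below 0.42. The elevated value at lag 1 (0.42), dropping to 0.32 at lag 2, reflects decaying short-term dependence rather than seasonality.
The dominant spike at lag 3 indicates a seasonal period of 3.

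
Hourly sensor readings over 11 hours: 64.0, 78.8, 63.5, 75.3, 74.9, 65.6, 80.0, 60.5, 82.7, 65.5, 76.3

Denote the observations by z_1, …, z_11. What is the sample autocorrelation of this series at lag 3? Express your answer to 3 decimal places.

Mean z̄ = (64.0 + 78.8 + 63.5 + 75.3 + 74.9 + 65.6 + 80.0 + 60.5 + 82.7 + 65.5 + 76.3)/11 = 71.5545
Numerator Σ_{t=1}^{8}(z_t−z̄)(z_{t+3}−z̄) = -131.4035
Denominator Σ(z_t−z̄)² = 612.0473
r_3 = -131.4035 / 612.0473 = -0.215

-0.215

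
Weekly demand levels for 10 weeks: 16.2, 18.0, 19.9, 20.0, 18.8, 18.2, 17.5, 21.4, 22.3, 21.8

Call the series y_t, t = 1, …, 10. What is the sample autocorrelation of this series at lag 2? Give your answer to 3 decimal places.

-0.149

Mean ȳ = (16.2 + 18.0 + 19.9 + 20.0 + 18.8 + 18.2 + 17.5 + 21.4 + 22.3 + 21.8)/10 = 19.4100
Numerator Σ_{t=1}^{8}(y_t−ȳ)(y_{t+2}−ȳ) = -5.4242
Denominator Σ(y_t−ȳ)² = 36.3890
r_2 = -5.4242 / 36.3890 = -0.149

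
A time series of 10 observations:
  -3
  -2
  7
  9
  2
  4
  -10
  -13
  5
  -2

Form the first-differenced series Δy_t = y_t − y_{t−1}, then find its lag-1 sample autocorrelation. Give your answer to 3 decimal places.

First differences Δy: 1, 9, 2, -7, 2, -14, -3, 18, -7
Mean of differences = 0.1111
Numerator Σ(Δy_t−Δȳ)(Δy_{t+1}−Δȳ) = -167.7901
Denominator Σ(Δy_t−Δȳ)² = 716.8889
r_1(Δy) = -167.7901 / 716.8889 = -0.234

-0.234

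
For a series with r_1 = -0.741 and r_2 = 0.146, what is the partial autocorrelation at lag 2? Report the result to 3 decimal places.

-0.894

φ_{22} = (r_2 − r_1²) / (1 − r_1²)
r_1² = (-0.741)² = 0.549081
Numerator = 0.146 − 0.5491 = -0.4031; denominator = 1 − 0.5491 = 0.4509
φ_{22} = -0.4031 / 0.4509 = -0.894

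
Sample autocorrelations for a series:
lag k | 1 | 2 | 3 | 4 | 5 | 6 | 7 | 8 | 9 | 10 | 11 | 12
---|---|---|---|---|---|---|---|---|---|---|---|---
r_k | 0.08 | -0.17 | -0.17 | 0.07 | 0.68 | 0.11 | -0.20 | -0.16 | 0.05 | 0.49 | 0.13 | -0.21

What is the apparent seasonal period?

The largest autocorrelation is r_5 = 0.68, with a weaker echo at lag 10 (0.49); the remaining lags stay at or below 0.13.
The dominant spike at lag 5 indicates a seasonal period of 5.

5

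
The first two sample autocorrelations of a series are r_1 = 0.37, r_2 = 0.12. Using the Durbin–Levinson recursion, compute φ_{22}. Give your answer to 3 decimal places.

φ_{22} = (r_2 − r_1²) / (1 − r_1²)
r_1² = (0.37)² = 0.1369
Numerator = 0.12 − 0.1369 = -0.0169; denominator = 1 − 0.1369 = 0.8631
φ_{22} = -0.0169 / 0.8631 = -0.020

-0.020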